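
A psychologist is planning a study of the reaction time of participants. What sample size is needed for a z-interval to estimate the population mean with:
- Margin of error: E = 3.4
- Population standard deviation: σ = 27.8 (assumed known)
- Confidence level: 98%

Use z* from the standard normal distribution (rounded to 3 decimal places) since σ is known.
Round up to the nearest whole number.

Using z* since population σ is known (z-interval formula).

For 98% confidence, z* = 2.326 (from standard normal table)

Sample size formula for z-interval: n = (z*σ/E)²

n = (2.326 × 27.8 / 3.4)²
  = (19.018471)²
  = 361.7022

Round up to the nearest whole number: n = 362

362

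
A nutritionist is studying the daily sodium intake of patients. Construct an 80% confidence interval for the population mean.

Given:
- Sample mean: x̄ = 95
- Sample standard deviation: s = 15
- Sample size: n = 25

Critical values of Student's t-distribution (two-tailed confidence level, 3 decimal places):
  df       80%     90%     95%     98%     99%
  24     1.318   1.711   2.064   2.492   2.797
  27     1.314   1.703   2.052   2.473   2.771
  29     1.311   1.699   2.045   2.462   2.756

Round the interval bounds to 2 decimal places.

The population standard deviation σ is unknown (only the sample standard deviation s is given), so use a t-interval with df = n - 1 = 25 - 1 = 24.

For 80% confidence with df = 24, t* = 1.318 (from t-table)

Standard error: SE = s/√n = 15/√25 = 3.000000

Margin of error: E = t* × SE = 1.318 × 3.000000 = 3.9540

T-interval: x̄ ± E = 95 ± 3.9540 = (91.0460, 98.9540)

Rounded to 2 decimal places:

(91.05, 98.95)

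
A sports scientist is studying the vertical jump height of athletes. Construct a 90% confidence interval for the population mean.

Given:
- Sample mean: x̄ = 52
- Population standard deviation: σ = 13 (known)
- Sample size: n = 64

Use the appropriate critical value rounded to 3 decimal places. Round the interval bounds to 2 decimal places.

The population standard deviation σ is known, so use a z-interval (standard normal critical value).

For 90% confidence, z* = 1.645 (from standard normal table)

Standard error: SE = σ/√n = 13/√64 = 1.625000

Margin of error: E = z* × SE = 1.645 × 1.625000 = 2.6731

Z-interval: x̄ ± E = 52 ± 2.6731 = (49.3269, 54.6731)

Rounded to 2 decimal places:

(49.33, 54.67)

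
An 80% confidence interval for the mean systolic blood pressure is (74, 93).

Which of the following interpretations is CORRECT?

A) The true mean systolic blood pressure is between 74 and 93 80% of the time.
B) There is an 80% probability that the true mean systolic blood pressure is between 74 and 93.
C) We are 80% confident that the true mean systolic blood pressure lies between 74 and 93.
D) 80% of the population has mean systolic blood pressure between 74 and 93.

A confidence interval represents our confidence in the procedure, not a probability statement about the parameter.

Key concept: If we repeated this sampling process many times and computed an 80% CI each time, about 80% of those intervals would contain the true population parameter.

For this specific interval (74, 93):
- Midpoint (point estimate): 83.5
- Margin of error: 9.5

The correct interpretation is the one stating confidence that the true parameter lies in the interval — option C.

C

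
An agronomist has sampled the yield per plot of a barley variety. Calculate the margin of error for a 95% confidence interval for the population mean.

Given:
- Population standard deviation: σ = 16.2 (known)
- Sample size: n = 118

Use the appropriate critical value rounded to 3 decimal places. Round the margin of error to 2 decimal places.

The population standard deviation σ is known, so use the z-interval margin of error formula.

For 95% confidence, z* = 1.96 (from standard normal table)

Margin of error formula for z-interval: E = z* × σ/√n

E = 1.96 × 16.2/√118
  = 1.96 × 1.491331
  = 2.9230

Rounded to 2 decimal places:

2.92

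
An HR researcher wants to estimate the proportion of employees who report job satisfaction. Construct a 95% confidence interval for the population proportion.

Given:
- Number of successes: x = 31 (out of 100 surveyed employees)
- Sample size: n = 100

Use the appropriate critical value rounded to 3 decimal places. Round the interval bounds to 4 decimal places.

Sample proportion: p̂ = 31/100 = 0.310000

Check conditions for normal approximation:
  np̂ = 31 ≥ 10 ✓
  n(1-p̂) = 69 ≥ 10 ✓

The sample is large enough, so use a z-interval (normal approximation) for the proportion.

For 95% confidence, z* = 1.96 (from standard normal table)

Standard error: SE = √(p̂(1-p̂)/n) = √(0.310000×0.690000/100) = 0.04624932

Margin of error: E = z* × SE = 1.96 × 0.04624932 = 0.090649

Z-interval: p̂ ± E = 0.310000 ± 0.090649 = (0.219351, 0.400649)

Rounded to 4 decimal places:

(0.2194, 0.4006)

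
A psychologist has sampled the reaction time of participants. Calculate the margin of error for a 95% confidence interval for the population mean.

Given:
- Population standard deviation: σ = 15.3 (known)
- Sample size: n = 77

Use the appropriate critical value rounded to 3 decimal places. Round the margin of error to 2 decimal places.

The population standard deviation σ is known, so use the z-interval margin of error formula.

For 95% confidence, z* = 1.96 (from standard normal table)

Margin of error formula for z-interval: E = z* × σ/√n

E = 1.96 × 15.3/√77
  = 1.96 × 1.743597
  = 3.4174

Rounded to 2 decimal places:

3.42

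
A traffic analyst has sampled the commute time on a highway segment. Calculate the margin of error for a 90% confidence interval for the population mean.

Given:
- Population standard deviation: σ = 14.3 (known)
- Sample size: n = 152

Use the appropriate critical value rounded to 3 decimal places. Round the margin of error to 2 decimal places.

The population standard deviation σ is known, so use the z-interval margin of error formula.

For 90% confidence, z* = 1.645 (from standard normal table)

Margin of error formula for z-interval: E = z* × σ/√n

E = 1.645 × 14.3/√152
  = 1.645 × 1.159883
  = 1.9080

Rounded to 2 decimal places:

1.91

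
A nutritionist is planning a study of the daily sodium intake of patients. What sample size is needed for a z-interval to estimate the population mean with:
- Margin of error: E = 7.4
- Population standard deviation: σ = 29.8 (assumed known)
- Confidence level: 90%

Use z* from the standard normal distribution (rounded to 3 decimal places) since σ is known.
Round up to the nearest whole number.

Using z* since population σ is known (z-interval formula).

For 90% confidence, z* = 1.645 (from standard normal table)

Sample size formula for z-interval: n = (z*σ/E)²

n = (1.645 × 29.8 / 7.4)²
  = (6.624459)²
  = 43.8835

Round up to the nearest whole number: n = 44

44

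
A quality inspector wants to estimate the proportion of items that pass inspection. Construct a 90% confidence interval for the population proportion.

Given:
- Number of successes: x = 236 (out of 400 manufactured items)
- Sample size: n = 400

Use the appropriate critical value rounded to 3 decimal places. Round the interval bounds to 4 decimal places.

Sample proportion: p̂ = 236/400 = 0.590000

Check conditions for normal approximation:
  np̂ = 236 ≥ 10 ✓
  n(1-p̂) = 164 ≥ 10 ✓

The sample is large enough, so use a z-interval (normal approximation) for the proportion.

For 90% confidence, z* = 1.645 (from standard normal table)

Standard error: SE = √(p̂(1-p̂)/n) = √(0.590000×0.410000/400) = 0.02459167

Margin of error: E = z* × SE = 1.645 × 0.02459167 = 0.040453

Z-interval: p̂ ± E = 0.590000 ± 0.040453 = (0.549547, 0.630453)

Rounded to 4 decimal places:

(0.5495, 0.6305)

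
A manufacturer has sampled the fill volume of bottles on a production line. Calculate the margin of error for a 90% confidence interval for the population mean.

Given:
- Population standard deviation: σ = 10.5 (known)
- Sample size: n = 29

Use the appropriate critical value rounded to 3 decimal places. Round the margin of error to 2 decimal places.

The population standard deviation σ is known, so use the z-interval margin of error formula.

For 90% confidence, z* = 1.645 (from standard normal table)

Margin of error formula for z-interval: E = z* × σ/√n

E = 1.645 × 10.5/√29
  = 1.645 × 1.949801
  = 3.2074

Rounded to 2 decimal places:

3.21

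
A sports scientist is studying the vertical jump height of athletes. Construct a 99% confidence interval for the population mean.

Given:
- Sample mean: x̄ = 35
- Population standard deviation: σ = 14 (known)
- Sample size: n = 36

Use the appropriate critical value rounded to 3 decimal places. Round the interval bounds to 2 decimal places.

The population standard deviation σ is known, so use a z-interval (standard normal critical value).

For 99% confidence, z* = 2.576 (from standard normal table)

Standard error: SE = σ/√n = 14/√36 = 2.333333

Margin of error: E = z* × SE = 2.576 × 2.333333 = 6.0107

Z-interval: x̄ ± E = 35 ± 6.0107 = (28.9893, 41.0107)

Rounded to 2 decimal places:

(28.99, 41.01)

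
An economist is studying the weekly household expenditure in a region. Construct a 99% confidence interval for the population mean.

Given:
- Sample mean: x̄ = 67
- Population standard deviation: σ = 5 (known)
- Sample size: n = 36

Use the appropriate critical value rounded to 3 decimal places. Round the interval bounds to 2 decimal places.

The population standard deviation σ is known, so use a z-interval (standard normal critical value).

For 99% confidence, z* = 2.576 (from standard normal table)

Standard error: SE = σ/√n = 5/√36 = 0.833333

Margin of error: E = z* × SE = 2.576 × 0.833333 = 2.1467

Z-interval: x̄ ± E = 67 ± 2.1467 = (64.8533, 69.1467)

Rounded to 2 decimal places:

(64.85, 69.15)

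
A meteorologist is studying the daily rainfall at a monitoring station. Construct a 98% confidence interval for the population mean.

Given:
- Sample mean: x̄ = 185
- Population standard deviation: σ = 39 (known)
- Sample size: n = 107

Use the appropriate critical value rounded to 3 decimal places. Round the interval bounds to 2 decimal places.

The population standard deviation σ is known, so use a z-interval (standard normal critical value).

For 98% confidence, z* = 2.326 (from standard normal table)

Standard error: SE = σ/√n = 39/√107 = 3.770272

Margin of error: E = z* × SE = 2.326 × 3.770272 = 8.7697

Z-interval: x̄ ± E = 185 ± 8.7697 = (176.2303, 193.7697)

Rounded to 2 decimal places:

(176.23, 193.77)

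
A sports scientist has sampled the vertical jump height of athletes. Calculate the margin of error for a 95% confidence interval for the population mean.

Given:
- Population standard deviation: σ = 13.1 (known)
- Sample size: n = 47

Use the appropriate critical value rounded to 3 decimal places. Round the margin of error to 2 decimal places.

The population standard deviation σ is known, so use the z-interval margin of error formula.

For 95% confidence, z* = 1.96 (from standard normal table)

Margin of error formula for z-interval: E = z* × σ/√n

E = 1.96 × 13.1/√47
  = 1.96 × 1.910831
  = 3.7452

Rounded to 2 decimal places:

3.75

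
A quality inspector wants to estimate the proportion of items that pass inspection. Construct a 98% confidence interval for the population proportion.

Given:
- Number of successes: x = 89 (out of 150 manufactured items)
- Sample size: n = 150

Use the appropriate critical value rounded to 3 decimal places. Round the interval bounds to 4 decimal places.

Sample proportion: p̂ = 89/150 = 0.593333

Check conditions for normal approximation:
  np̂ = 89 ≥ 10 ✓
  n(1-p̂) = 61 ≥ 10 ✓

The sample is large enough, so use a z-interval (normal approximation) for the proportion.

For 98% confidence, z* = 2.326 (from standard normal table)

Standard error: SE = √(p̂(1-p̂)/n) = √(0.593333×0.406667/150) = 0.04010726

Margin of error: E = z* × SE = 2.326 × 0.04010726 = 0.093289

Z-interval: p̂ ± E = 0.593333 ± 0.093289 = (0.500044, 0.686623)

Rounded to 4 decimal places:

(0.5000, 0.6866)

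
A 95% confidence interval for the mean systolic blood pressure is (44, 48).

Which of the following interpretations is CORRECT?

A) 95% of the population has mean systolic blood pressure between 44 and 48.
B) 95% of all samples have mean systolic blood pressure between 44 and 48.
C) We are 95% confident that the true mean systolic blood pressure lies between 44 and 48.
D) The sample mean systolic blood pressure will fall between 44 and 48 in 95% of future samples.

A confidence interval represents our confidence in the procedure, not a probability statement about the parameter.

Key concept: If we repeated this sampling process many times and computed a 95% CI each time, about 95% of those intervals would contain the true population parameter.

For this specific interval (44, 48):
- Midpoint (point estimate): 46
- Margin of error: 2

The correct interpretation is the one stating confidence that the true parameter lies in the interval — option C.

C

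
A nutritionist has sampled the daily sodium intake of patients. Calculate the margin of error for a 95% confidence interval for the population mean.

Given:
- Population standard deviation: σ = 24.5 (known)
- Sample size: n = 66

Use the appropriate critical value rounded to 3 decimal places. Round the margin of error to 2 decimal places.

The population standard deviation σ is known, so use the z-interval margin of error formula.

For 95% confidence, z* = 1.96 (from standard normal table)

Margin of error formula for z-interval: E = z* × σ/√n

E = 1.96 × 24.5/√66
  = 1.96 × 3.015742
  = 5.9109

Rounded to 2 decimal places:

5.91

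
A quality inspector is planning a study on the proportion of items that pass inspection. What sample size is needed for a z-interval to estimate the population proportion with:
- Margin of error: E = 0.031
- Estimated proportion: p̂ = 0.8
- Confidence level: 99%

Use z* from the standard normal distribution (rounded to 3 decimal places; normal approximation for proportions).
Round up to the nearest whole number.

Using z* for proportion z-interval (normal approximation).

For 99% confidence, z* = 2.576 (from standard normal table)

Sample size formula for proportion z-interval: n = z*²p̂(1-p̂)/E²

n = 2.576² × 0.8 × 0.2 / 0.031²
  = 6.635776 × 0.16 / 0.000961
  = 1104.8118

Round up to the nearest whole number: n = 1105

1105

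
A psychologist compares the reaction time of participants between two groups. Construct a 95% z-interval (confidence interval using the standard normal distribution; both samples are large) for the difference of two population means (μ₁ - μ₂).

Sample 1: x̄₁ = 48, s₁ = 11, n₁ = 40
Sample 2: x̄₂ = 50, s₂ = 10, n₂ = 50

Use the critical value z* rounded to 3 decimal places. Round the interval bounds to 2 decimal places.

Both samples are large (n₁ = 40 ≥ 30, n₂ = 50 ≥ 30), so a z-interval for the difference of means applies.

Point estimate: x̄₁ - x̄₂ = 48 - 50 = -2

Standard error: SE = √(s₁²/n₁ + s₂²/n₂)
= √(11²/40 + 10²/50)
= √(3.025000 + 2.000000)
= 2.241651

For 95% confidence, z* = 1.96 (from standard normal table)
Margin of error: E = z* × SE = 1.96 × 2.241651 = 4.3936

Z-interval: (x̄₁ - x̄₂) ± E = -2 ± 4.3936 = (-6.3936, 2.3936)

Rounded to 2 decimal places:

(-6.39, 2.39)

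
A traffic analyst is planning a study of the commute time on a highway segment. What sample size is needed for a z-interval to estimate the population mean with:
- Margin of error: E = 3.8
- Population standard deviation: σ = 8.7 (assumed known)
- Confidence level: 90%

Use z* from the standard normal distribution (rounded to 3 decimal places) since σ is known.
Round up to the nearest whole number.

Using z* since population σ is known (z-interval formula).

For 90% confidence, z* = 1.645 (from standard normal table)

Sample size formula for z-interval: n = (z*σ/E)²

n = (1.645 × 8.7 / 3.8)²
  = (3.766184)²
  = 14.1841

Round up to the nearest whole number: n = 15

15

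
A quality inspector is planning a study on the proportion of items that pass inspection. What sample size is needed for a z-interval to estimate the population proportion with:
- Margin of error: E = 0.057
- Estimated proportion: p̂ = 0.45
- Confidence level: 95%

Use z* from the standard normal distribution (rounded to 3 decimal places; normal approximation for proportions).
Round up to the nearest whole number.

Using z* for proportion z-interval (normal approximation).

For 95% confidence, z* = 1.96 (from standard normal table)

Sample size formula for proportion z-interval: n = z*²p̂(1-p̂)/E²

n = 1.96² × 0.45 × 0.55 / 0.057²
  = 3.8416 × 0.2475 / 0.003249
  = 292.6427

Round up to the nearest whole number: n = 293

293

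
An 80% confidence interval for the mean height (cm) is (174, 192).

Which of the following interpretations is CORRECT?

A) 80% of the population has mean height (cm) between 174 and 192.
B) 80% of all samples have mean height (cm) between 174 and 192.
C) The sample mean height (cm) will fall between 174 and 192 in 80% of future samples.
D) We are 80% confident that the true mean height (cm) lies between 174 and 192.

A confidence interval represents our confidence in the procedure, not a probability statement about the parameter.

Key concept: If we repeated this sampling process many times and computed an 80% CI each time, about 80% of those intervals would contain the true population parameter.

For this specific interval (174, 192):
- Midpoint (point estimate): 183
- Margin of error: 9

The correct interpretation is the one stating confidence that the true parameter lies in the interval — option D.

D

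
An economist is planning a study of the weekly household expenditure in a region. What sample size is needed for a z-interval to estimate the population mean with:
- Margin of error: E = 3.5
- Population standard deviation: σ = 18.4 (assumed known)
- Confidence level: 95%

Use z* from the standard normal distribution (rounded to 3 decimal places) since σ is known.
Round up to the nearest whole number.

Using z* since population σ is known (z-interval formula).

For 95% confidence, z* = 1.96 (from standard normal table)

Sample size formula for z-interval: n = (z*σ/E)²

n = (1.96 × 18.4 / 3.5)²
  = (10.304000)²
  = 106.1724

Round up to the nearest whole number: n = 107

107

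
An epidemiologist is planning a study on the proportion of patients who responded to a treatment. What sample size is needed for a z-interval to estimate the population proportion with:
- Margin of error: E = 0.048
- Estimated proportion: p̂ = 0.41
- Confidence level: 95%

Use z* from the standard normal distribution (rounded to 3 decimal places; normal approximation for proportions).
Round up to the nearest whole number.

Using z* for proportion z-interval (normal approximation).

For 95% confidence, z* = 1.96 (from standard normal table)

Sample size formula for proportion z-interval: n = z*²p̂(1-p̂)/E²

n = 1.96² × 0.41 × 0.59 / 0.048²
  = 3.8416 × 0.2419 / 0.002304
  = 403.3347

Round up to the nearest whole number: n = 404

404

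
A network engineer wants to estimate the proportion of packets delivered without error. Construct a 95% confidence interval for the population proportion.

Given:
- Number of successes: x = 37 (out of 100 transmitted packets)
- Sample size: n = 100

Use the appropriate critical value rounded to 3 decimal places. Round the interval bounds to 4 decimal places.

Sample proportion: p̂ = 37/100 = 0.370000

Check conditions for normal approximation:
  np̂ = 37 ≥ 10 ✓
  n(1-p̂) = 63 ≥ 10 ✓

The sample is large enough, so use a z-interval (normal approximation) for the proportion.

For 95% confidence, z* = 1.96 (from standard normal table)

Standard error: SE = √(p̂(1-p̂)/n) = √(0.370000×0.630000/100) = 0.04828043

Margin of error: E = z* × SE = 1.96 × 0.04828043 = 0.094630

Z-interval: p̂ ± E = 0.370000 ± 0.094630 = (0.275370, 0.464630)

Rounded to 4 decimal places:

(0.2754, 0.4646)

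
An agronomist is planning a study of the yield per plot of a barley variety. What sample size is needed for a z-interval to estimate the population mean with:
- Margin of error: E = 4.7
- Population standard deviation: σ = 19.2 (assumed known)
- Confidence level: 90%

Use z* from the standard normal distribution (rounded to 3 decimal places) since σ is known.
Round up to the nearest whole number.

Using z* since population σ is known (z-interval formula).

For 90% confidence, z* = 1.645 (from standard normal table)

Sample size formula for z-interval: n = (z*σ/E)²

n = (1.645 × 19.2 / 4.7)²
  = (6.720000)²
  = 45.1584

Round up to the nearest whole number: n = 46

46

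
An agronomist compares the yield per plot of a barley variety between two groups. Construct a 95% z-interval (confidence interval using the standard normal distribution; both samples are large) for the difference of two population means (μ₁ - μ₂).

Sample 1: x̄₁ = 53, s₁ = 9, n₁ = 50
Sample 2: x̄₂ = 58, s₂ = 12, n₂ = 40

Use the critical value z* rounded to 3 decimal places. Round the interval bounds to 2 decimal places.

Both samples are large (n₁ = 50 ≥ 30, n₂ = 40 ≥ 30), so a z-interval for the difference of means applies.

Point estimate: x̄₁ - x̄₂ = 53 - 58 = -5

Standard error: SE = √(s₁²/n₁ + s₂²/n₂)
= √(9²/50 + 12²/40)
= √(1.620000 + 3.600000)
= 2.284732

For 95% confidence, z* = 1.96 (from standard normal table)
Margin of error: E = z* × SE = 1.96 × 2.284732 = 4.4781

Z-interval: (x̄₁ - x̄₂) ± E = -5 ± 4.4781 = (-9.4781, -0.5219)

Rounded to 2 decimal places:

(-9.48, -0.52)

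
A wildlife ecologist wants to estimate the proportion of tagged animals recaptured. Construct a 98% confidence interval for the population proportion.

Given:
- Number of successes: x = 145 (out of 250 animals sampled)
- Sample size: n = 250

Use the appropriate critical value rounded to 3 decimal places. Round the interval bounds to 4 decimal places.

Sample proportion: p̂ = 145/250 = 0.580000

Check conditions for normal approximation:
  np̂ = 145 ≥ 10 ✓
  n(1-p̂) = 105 ≥ 10 ✓

The sample is large enough, so use a z-interval (normal approximation) for the proportion.

For 98% confidence, z* = 2.326 (from standard normal table)

Standard error: SE = √(p̂(1-p̂)/n) = √(0.580000×0.420000/250) = 0.03121538

Margin of error: E = z* × SE = 2.326 × 0.03121538 = 0.072607

Z-interval: p̂ ± E = 0.580000 ± 0.072607 = (0.507393, 0.652607)

Rounded to 4 decimal places:

(0.5074, 0.6526)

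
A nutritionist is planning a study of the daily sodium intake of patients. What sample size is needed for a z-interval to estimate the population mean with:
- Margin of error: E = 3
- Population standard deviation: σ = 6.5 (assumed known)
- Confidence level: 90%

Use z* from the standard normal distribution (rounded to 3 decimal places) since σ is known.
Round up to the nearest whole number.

Using z* since population σ is known (z-interval formula).

For 90% confidence, z* = 1.645 (from standard normal table)

Sample size formula for z-interval: n = (z*σ/E)²

n = (1.645 × 6.5 / 3)²
  = (3.564167)²
  = 12.7033

Round up to the nearest whole number: n = 13

13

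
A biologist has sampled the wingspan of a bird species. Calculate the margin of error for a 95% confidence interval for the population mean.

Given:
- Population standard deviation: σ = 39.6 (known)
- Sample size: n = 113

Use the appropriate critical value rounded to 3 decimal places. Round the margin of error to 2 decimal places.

The population standard deviation σ is known, so use the z-interval margin of error formula.

For 95% confidence, z* = 1.96 (from standard normal table)

Margin of error formula for z-interval: E = z* × σ/√n

E = 1.96 × 39.6/√113
  = 1.96 × 3.725255
  = 7.3015

Rounded to 2 decimal places:

7.30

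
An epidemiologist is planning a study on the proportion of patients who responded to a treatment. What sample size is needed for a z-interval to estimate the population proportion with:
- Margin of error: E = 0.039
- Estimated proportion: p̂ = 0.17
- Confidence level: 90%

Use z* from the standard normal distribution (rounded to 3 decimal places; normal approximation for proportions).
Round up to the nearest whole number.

Using z* for proportion z-interval (normal approximation).

For 90% confidence, z* = 1.645 (from standard normal table)

Sample size formula for proportion z-interval: n = z*²p̂(1-p̂)/E²

n = 1.645² × 0.17 × 0.83 / 0.039²
  = 2.706025 × 0.1411 / 0.001521
  = 251.0323

Round up to the nearest whole number: n = 252

252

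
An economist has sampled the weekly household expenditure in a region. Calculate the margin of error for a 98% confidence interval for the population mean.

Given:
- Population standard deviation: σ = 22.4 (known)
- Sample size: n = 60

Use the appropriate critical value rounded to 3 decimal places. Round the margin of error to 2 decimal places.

The population standard deviation σ is known, so use the z-interval margin of error formula.

For 98% confidence, z* = 2.326 (from standard normal table)

Margin of error formula for z-interval: E = z* × σ/√n

E = 2.326 × 22.4/√60
  = 2.326 × 2.891828
  = 6.7264

Rounded to 2 decimal places:

6.73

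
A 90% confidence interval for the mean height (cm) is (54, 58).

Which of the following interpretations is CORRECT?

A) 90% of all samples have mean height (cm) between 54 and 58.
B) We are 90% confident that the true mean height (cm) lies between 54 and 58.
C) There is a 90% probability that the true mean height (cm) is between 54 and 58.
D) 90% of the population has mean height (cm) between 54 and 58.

A confidence interval represents our confidence in the procedure, not a probability statement about the parameter.

Key concept: If we repeated this sampling process many times and computed a 90% CI each time, about 90% of those intervals would contain the true population parameter.

For this specific interval (54, 58):
- Midpoint (point estimate): 56
- Margin of error: 2

The correct interpretation is the one stating confidence that the true parameter lies in the interval — option B.

B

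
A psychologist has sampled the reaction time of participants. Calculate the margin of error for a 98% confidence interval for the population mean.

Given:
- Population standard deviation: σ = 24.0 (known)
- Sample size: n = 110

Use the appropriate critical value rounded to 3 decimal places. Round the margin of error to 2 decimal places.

The population standard deviation σ is known, so use the z-interval margin of error formula.

For 98% confidence, z* = 2.326 (from standard normal table)

Margin of error formula for z-interval: E = z* × σ/√n

E = 2.326 × 24.0/√110
  = 2.326 × 2.288310
  = 5.3226

Rounded to 2 decimal places:

5.32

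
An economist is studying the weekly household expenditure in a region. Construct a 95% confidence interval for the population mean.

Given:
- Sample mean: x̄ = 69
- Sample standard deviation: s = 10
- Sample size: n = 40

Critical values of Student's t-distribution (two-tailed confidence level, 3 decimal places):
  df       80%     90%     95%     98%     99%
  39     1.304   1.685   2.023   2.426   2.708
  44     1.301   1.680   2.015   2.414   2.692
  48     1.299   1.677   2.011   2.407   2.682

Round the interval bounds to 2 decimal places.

The population standard deviation σ is unknown (only the sample standard deviation s is given), so use a t-interval with df = n - 1 = 40 - 1 = 39.

For 95% confidence with df = 39, t* = 2.023 (from t-table)

Standard error: SE = s/√n = 10/√40 = 1.581139

Margin of error: E = t* × SE = 2.023 × 1.581139 = 3.1986

T-interval: x̄ ± E = 69 ± 3.1986 = (65.8014, 72.1986)

Rounded to 2 decimal places:

(65.80, 72.20)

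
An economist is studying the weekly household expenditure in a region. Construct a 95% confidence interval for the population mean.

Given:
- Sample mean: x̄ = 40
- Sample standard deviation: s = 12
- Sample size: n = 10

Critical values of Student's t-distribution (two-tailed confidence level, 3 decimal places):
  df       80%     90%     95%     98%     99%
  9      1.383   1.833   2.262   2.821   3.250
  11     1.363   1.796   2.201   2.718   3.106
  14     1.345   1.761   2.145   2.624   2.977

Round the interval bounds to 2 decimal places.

The population standard deviation σ is unknown (only the sample standard deviation s is given), so use a t-interval with df = n - 1 = 10 - 1 = 9.

For 95% confidence with df = 9, t* = 2.262 (from t-table)

Standard error: SE = s/√n = 12/√10 = 3.794733

Margin of error: E = t* × SE = 2.262 × 3.794733 = 8.5837

T-interval: x̄ ± E = 40 ± 8.5837 = (31.4163, 48.5837)

Rounded to 2 decimal places:

(31.42, 48.58)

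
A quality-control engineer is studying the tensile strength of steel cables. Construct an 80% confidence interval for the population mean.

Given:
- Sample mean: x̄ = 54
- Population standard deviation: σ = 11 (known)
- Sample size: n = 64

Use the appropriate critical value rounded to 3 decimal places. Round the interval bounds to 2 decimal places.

The population standard deviation σ is known, so use a z-interval (standard normal critical value).

For 80% confidence, z* = 1.282 (from standard normal table)

Standard error: SE = σ/√n = 11/√64 = 1.375000

Margin of error: E = z* × SE = 1.282 × 1.375000 = 1.7628

Z-interval: x̄ ± E = 54 ± 1.7628 = (52.2373, 55.7627)

Rounded to 2 decimal places:

(52.24, 55.76)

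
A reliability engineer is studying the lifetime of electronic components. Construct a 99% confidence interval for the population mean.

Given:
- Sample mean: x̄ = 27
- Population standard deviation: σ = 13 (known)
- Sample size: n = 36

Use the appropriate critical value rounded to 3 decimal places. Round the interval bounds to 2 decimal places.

The population standard deviation σ is known, so use a z-interval (standard normal critical value).

For 99% confidence, z* = 2.576 (from standard normal table)

Standard error: SE = σ/√n = 13/√36 = 2.166667

Margin of error: E = z* × SE = 2.576 × 2.166667 = 5.5813

Z-interval: x̄ ± E = 27 ± 5.5813 = (21.4187, 32.5813)

Rounded to 2 decimal places:

(21.42, 32.58)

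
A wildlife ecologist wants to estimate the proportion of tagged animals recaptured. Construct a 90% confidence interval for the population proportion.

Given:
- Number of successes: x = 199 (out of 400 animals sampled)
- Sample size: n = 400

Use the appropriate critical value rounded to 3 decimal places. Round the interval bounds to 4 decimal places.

Sample proportion: p̂ = 199/400 = 0.497500

Check conditions for normal approximation:
  np̂ = 199 ≥ 10 ✓
  n(1-p̂) = 201 ≥ 10 ✓

The sample is large enough, so use a z-interval (normal approximation) for the proportion.

For 90% confidence, z* = 1.645 (from standard normal table)

Standard error: SE = √(p̂(1-p̂)/n) = √(0.497500×0.502500/400) = 0.02499969

Margin of error: E = z* × SE = 1.645 × 0.02499969 = 0.041124

Z-interval: p̂ ± E = 0.497500 ± 0.041124 = (0.456376, 0.538624)

Rounded to 4 decimal places:

(0.4564, 0.5386)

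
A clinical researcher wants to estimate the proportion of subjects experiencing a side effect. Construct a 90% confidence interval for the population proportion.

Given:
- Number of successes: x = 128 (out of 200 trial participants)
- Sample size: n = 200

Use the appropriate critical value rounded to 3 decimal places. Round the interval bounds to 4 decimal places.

Sample proportion: p̂ = 128/200 = 0.640000

Check conditions for normal approximation:
  np̂ = 128 ≥ 10 ✓
  n(1-p̂) = 72 ≥ 10 ✓

The sample is large enough, so use a z-interval (normal approximation) for the proportion.

For 90% confidence, z* = 1.645 (from standard normal table)

Standard error: SE = √(p̂(1-p̂)/n) = √(0.640000×0.360000/200) = 0.03394113

Margin of error: E = z* × SE = 1.645 × 0.03394113 = 0.055833

Z-interval: p̂ ± E = 0.640000 ± 0.055833 = (0.584167, 0.695833)

Rounded to 4 decimal places:

(0.5842, 0.6958)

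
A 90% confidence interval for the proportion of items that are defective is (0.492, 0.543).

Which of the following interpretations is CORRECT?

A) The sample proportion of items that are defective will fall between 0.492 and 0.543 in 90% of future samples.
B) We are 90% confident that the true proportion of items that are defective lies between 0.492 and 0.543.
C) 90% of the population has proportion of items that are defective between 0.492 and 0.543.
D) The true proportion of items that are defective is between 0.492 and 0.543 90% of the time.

A confidence interval represents our confidence in the procedure, not a probability statement about the parameter.

Key concept: If we repeated this sampling process many times and computed a 90% CI each time, about 90% of those intervals would contain the true population parameter.

For this specific interval (0.492, 0.543):
- Midpoint (point estimate): 0.5175
- Margin of error: 0.0255

The correct interpretation is the one stating confidence that the true parameter lies in the interval — option B.

B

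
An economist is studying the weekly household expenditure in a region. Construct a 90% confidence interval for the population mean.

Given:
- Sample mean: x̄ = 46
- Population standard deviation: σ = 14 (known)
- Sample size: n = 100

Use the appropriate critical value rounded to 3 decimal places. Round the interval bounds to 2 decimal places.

The population standard deviation σ is known, so use a z-interval (standard normal critical value).

For 90% confidence, z* = 1.645 (from standard normal table)

Standard error: SE = σ/√n = 14/√100 = 1.400000

Margin of error: E = z* × SE = 1.645 × 1.400000 = 2.3030

Z-interval: x̄ ± E = 46 ± 2.3030 = (43.6970, 48.3030)

Rounded to 2 decimal places:

(43.70, 48.30)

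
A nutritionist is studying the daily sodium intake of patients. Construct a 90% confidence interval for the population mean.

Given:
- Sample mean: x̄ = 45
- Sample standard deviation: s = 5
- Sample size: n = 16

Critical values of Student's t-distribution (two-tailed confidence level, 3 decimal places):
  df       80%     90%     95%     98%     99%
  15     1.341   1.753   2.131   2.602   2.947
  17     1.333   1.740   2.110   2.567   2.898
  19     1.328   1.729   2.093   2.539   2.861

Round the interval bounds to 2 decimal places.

The population standard deviation σ is unknown (only the sample standard deviation s is given), so use a t-interval with df = n - 1 = 16 - 1 = 15.

For 90% confidence with df = 15, t* = 1.753 (from t-table)

Standard error: SE = s/√n = 5/√16 = 1.250000

Margin of error: E = t* × SE = 1.753 × 1.250000 = 2.1912

T-interval: x̄ ± E = 45 ± 2.1912 = (42.8088, 47.1912)

Rounded to 2 decimal places:

(42.81, 47.19)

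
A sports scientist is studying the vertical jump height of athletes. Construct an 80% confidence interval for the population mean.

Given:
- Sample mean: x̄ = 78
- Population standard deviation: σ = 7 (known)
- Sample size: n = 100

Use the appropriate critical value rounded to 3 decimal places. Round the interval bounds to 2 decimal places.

The population standard deviation σ is known, so use a z-interval (standard normal critical value).

For 80% confidence, z* = 1.282 (from standard normal table)

Standard error: SE = σ/√n = 7/√100 = 0.700000

Margin of error: E = z* × SE = 1.282 × 0.700000 = 0.8974

Z-interval: x̄ ± E = 78 ± 0.8974 = (77.1026, 78.8974)

Rounded to 2 decimal places:

(77.10, 78.90)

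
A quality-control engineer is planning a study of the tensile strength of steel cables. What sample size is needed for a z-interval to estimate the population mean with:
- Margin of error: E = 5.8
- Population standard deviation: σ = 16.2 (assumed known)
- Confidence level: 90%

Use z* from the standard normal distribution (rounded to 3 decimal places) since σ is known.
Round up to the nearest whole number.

Using z* since population σ is known (z-interval formula).

For 90% confidence, z* = 1.645 (from standard normal table)

Sample size formula for z-interval: n = (z*σ/E)²

n = (1.645 × 16.2 / 5.8)²
  = (4.594655)²
  = 21.1109

Round up to the nearest whole number: n = 22

22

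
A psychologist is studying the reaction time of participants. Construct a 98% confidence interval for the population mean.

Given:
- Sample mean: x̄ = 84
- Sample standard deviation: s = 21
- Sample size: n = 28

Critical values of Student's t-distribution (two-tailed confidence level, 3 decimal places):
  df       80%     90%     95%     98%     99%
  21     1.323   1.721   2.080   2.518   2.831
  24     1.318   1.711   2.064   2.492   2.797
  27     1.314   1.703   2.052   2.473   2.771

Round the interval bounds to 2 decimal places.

The population standard deviation σ is unknown (only the sample standard deviation s is given), so use a t-interval with df = n - 1 = 28 - 1 = 27.

For 98% confidence with df = 27, t* = 2.473 (from t-table)

Standard error: SE = s/√n = 21/√28 = 3.968627

Margin of error: E = t* × SE = 2.473 × 3.968627 = 9.8144

T-interval: x̄ ± E = 84 ± 9.8144 = (74.1856, 93.8144)

Rounded to 2 decimal places:

(74.19, 93.81)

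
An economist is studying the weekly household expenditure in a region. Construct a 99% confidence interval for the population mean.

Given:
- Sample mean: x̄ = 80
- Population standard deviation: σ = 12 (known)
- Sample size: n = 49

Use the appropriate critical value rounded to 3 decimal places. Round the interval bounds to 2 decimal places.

The population standard deviation σ is known, so use a z-interval (standard normal critical value).

For 99% confidence, z* = 2.576 (from standard normal table)

Standard error: SE = σ/√n = 12/√49 = 1.714286

Margin of error: E = z* × SE = 2.576 × 1.714286 = 4.4160

Z-interval: x̄ ± E = 80 ± 4.4160 = (75.5840, 84.4160)

Rounded to 2 decimal places:

(75.58, 84.42)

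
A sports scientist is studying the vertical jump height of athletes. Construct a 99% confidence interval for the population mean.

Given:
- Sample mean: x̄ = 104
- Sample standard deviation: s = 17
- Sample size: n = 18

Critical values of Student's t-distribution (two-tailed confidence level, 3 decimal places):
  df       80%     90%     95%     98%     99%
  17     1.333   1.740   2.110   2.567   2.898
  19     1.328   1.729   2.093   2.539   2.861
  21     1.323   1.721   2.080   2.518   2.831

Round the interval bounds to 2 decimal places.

The population standard deviation σ is unknown (only the sample standard deviation s is given), so use a t-interval with df = n - 1 = 18 - 1 = 17.

For 99% confidence with df = 17, t* = 2.898 (from t-table)

Standard error: SE = s/√n = 17/√18 = 4.006938

Margin of error: E = t* × SE = 2.898 × 4.006938 = 11.6121

T-interval: x̄ ± E = 104 ± 11.6121 = (92.3879, 115.6121)

Rounded to 2 decimal places:

(92.39, 115.61)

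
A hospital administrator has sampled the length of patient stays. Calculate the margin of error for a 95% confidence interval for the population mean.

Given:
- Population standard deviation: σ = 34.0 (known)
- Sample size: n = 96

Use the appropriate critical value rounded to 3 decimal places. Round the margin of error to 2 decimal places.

The population standard deviation σ is known, so use the z-interval margin of error formula.

For 95% confidence, z* = 1.96 (from standard normal table)

Margin of error formula for z-interval: E = z* × σ/√n

E = 1.96 × 34.0/√96
  = 1.96 × 3.470110
  = 6.8014

Rounded to 2 decimal places:

6.80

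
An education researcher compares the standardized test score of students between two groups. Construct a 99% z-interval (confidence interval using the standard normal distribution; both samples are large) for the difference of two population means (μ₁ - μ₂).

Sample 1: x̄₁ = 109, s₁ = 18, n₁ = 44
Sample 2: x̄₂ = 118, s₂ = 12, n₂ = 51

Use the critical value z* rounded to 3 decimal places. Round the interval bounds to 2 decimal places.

Both samples are large (n₁ = 44 ≥ 30, n₂ = 51 ≥ 30), so a z-interval for the difference of means applies.

Point estimate: x̄₁ - x̄₂ = 109 - 118 = -9

Standard error: SE = √(s₁²/n₁ + s₂²/n₂)
= √(18²/44 + 12²/51)
= √(7.363636 + 2.823529)
= 3.191734

For 99% confidence, z* = 2.576 (from standard normal table)
Margin of error: E = z* × SE = 2.576 × 3.191734 = 8.2219

Z-interval: (x̄₁ - x̄₂) ± E = -9 ± 8.2219 = (-17.2219, -0.7781)

Rounded to 2 decimal places:

(-17.22, -0.78)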